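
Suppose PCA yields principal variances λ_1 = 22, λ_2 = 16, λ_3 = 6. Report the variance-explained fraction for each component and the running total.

Step 1 — total variance = trace(Sigma) = Σ λ_i = 22 + 16 + 6 = 44.

Step 2 — fraction explained by component i = λ_i / Σ λ:
  PC1: 22/44 = 0.5
  PC2: 16/44 = 0.3636
  PC3: 6/44 = 0.1364

Step 3 — cumulative fraction after k components = (λ_1 + ... + λ_k) / Σ λ:
  k = 1: 22/44 = 0.5
  k = 2: (22 + 16)/44 = 38/44 = 0.8636
  k = 3: (22 + 16 + 6)/44 = 44/44 = 1

Summary (fraction, with percent):

explained: PC1 0.5 (50%), PC2 0.3636 (36.36%), PC3 0.1364 (13.64%);  cumulative: 0.5, 0.8636, 1


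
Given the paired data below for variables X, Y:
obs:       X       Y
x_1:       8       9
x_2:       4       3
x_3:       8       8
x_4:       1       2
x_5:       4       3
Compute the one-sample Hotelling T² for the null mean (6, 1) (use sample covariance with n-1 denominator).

Step 1 — sample mean vector:
  mean(X) = (8 + 4 + 8 + 1 + 4) / 5 = 25/5 = 5
  mean(Y) = (9 + 3 + 8 + 2 + 3) / 5 = 25/5 = 5
  x̄ = (5, 5),  deviation x̄ - mu_0 = (5, 5) - (6, 1) = (-1, 4).

Step 2 — sample covariance matrix, S[i,j] = (1/(n-1)) · Σ_k (x_{k,i} - mean_i) · (x_{k,j} - mean_j), divisor n-1 = 4:
  S[X,X] = ((3)·(3) + (-1)·(-1) + (3)·(3) + (-4)·(-4) + (-1)·(-1)) / 4 = 36/4 = 9
  S[X,Y] = ((3)·(4) + (-1)·(-2) + (3)·(3) + (-4)·(-3) + (-1)·(-2)) / 4 = 37/4 = 9.25
  S[Y,Y] = ((4)·(4) + (-2)·(-2) + (3)·(3) + (-3)·(-3) + (-2)·(-2)) / 4 = 42/4 = 10.5
  S = [[9, 9.25],
 [9.25, 10.5]].

Step 3 — invert S. det(S) = 9·10.5 - (9.25)² = 8.9375.
  S^{-1} = (1/det) · [[d, -b], [-b, a]] = [[1.1748, -1.035],
 [-1.035, 1.007]].

Step 4 — quadratic form (x̄ - mu_0)^T · S^{-1} · (x̄ - mu_0):
  S^{-1} · (x̄ - mu_0) = (-5.3147, 5.0629),
  (x̄ - mu_0)^T · [...] = (-1)·(-5.3147) + (4)·(5.0629) = 25.5664.

Step 5 — scale by n: T² = 5 · 25.5664 = 127.8322.

T² ≈ 127.8322


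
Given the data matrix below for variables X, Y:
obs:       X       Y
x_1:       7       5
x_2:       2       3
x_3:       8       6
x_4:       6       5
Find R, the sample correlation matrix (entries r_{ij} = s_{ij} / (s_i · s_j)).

Step 1 — column means:
  mean(X) = (7 + 2 + 8 + 6) / 4 = 23/4 = 5.75
  mean(Y) = (5 + 3 + 6 + 5) / 4 = 19/4 = 4.75

Step 2 — sample variances and covariances s[i,j] = (1/(n-1)) · Σ_k (x_{k,i} - mean_i) · (x_{k,j} - mean_j), with n-1 = 3:
  s[X,X] = ((1.25)·(1.25) + (-3.75)·(-3.75) + (2.25)·(2.25) + (0.25)·(0.25)) / 3 = 20.75/3 = 6.9167
  s[X,Y] = ((1.25)·(0.25) + (-3.75)·(-1.75) + (2.25)·(1.25) + (0.25)·(0.25)) / 3 = 9.75/3 = 3.25
  s[Y,Y] = ((0.25)·(0.25) + (-1.75)·(-1.75) + (1.25)·(1.25) + (0.25)·(0.25)) / 3 = 4.75/3 = 1.5833
  Sample standard deviations s_i = √(s[i,i]):
  s(X) = √(6.9167) = 2.63
  s(Y) = √(1.5833) = 1.2583

Step 3 — r_{ij} = s_{ij} / (s_i · s_j):
  r[X,X] = 1 (diagonal).
  r[X,Y] = 3.25 / (2.63 · 1.2583) = 3.25 / 3.3093 = 0.9821
  r[Y,Y] = 1 (diagonal).

R is symmetric with unit diagonal. Assembling:

R = [[1, 0.9821],
 [0.9821, 1]]


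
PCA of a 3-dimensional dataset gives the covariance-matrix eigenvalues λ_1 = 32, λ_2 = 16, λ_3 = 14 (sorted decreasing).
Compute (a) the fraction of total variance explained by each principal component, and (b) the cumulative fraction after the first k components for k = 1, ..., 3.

Step 1 — total variance = trace(Sigma) = Σ λ_i = 32 + 16 + 14 = 62.

Step 2 — fraction explained by component i = λ_i / Σ λ:
  PC1: 32/62 = 0.5161
  PC2: 16/62 = 0.2581
  PC3: 14/62 = 0.2258

Step 3 — cumulative fraction after k components = (λ_1 + ... + λ_k) / Σ λ:
  k = 1: 32/62 = 0.5161
  k = 2: (32 + 16)/62 = 48/62 = 0.7742
  k = 3: (32 + 16 + 14)/62 = 62/62 = 1

Summary (fraction, with percent):

explained: PC1 0.5161 (51.61%), PC2 0.2581 (25.81%), PC3 0.2258 (22.58%);  cumulative: 0.5161, 0.7742, 1


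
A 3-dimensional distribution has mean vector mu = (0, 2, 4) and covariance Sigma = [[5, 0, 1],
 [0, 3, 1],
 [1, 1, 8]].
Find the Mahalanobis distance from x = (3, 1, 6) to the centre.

Step 1 — centre the observation: (x - mu) = (3, -1, 2).

Step 2 — invert Sigma (cofactor / det for 3×3, or solve directly):
  Sigma^{-1} = [[0.2054, 0.0089, -0.0268],
 [0.0089, 0.3482, -0.0446],
 [-0.0268, -0.0446, 0.1339]].

Step 3 — form the quadratic (x - mu)^T · Sigma^{-1} · (x - mu):
  Sigma^{-1} · (x - mu) = (0.5536, -0.4107, 0.2321).
  (x - mu)^T · [Sigma^{-1} · (x - mu)] = (3)·(0.5536) + (-1)·(-0.4107) + (2)·(0.2321) = 2.5357.

Step 4 — take square root: d = √(2.5357) ≈ 1.5924.

d(x, mu) = √(2.5357) ≈ 1.5924


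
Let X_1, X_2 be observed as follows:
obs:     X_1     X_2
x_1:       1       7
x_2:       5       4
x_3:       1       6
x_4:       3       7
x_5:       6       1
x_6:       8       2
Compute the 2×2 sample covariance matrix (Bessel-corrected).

Step 1 — column means:
  mean(X_1) = (1 + 5 + 1 + 3 + 6 + 8) / 6 = 24/6 = 4
  mean(X_2) = (7 + 4 + 6 + 7 + 1 + 2) / 6 = 27/6 = 4.5

Step 2 — sample covariance S[i,j] = (1/(n-1)) · Σ_k (x_{k,i} - mean_i) · (x_{k,j} - mean_j), with n-1 = 5.
  S[X_1,X_1] = ((-3)·(-3) + (1)·(1) + (-3)·(-3) + (-1)·(-1) + (2)·(2) + (4)·(4)) / 5 = 40/5 = 8
  S[X_1,X_2] = ((-3)·(2.5) + (1)·(-0.5) + (-3)·(1.5) + (-1)·(2.5) + (2)·(-3.5) + (4)·(-2.5)) / 5 = -32/5 = -6.4
  S[X_2,X_2] = ((2.5)·(2.5) + (-0.5)·(-0.5) + (1.5)·(1.5) + (2.5)·(2.5) + (-3.5)·(-3.5) + (-2.5)·(-2.5)) / 5 = 33.5/5 = 6.7

S is symmetric (S[j,i] = S[i,j]). Assembling:

S = [[8, -6.4],
 [-6.4, 6.7]]


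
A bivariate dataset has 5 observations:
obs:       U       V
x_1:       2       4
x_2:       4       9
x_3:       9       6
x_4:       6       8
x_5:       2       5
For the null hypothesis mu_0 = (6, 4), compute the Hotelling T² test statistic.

Step 1 — sample mean vector:
  mean(U) = (2 + 4 + 9 + 6 + 2) / 5 = 23/5 = 4.6
  mean(V) = (4 + 9 + 6 + 8 + 5) / 5 = 32/5 = 6.4
  x̄ = (4.6, 6.4),  deviation x̄ - mu_0 = (4.6, 6.4) - (6, 4) = (-1.4, 2.4).

Step 2 — sample covariance matrix, S[i,j] = (1/(n-1)) · Σ_k (x_{k,i} - mean_i) · (x_{k,j} - mean_j), divisor n-1 = 4:
  S[U,U] = ((-2.6)·(-2.6) + (-0.6)·(-0.6) + (4.4)·(4.4) + (1.4)·(1.4) + (-2.6)·(-2.6)) / 4 = 35.2/4 = 8.8
  S[U,V] = ((-2.6)·(-2.4) + (-0.6)·(2.6) + (4.4)·(-0.4) + (1.4)·(1.6) + (-2.6)·(-1.4)) / 4 = 8.8/4 = 2.2
  S[V,V] = ((-2.4)·(-2.4) + (2.6)·(2.6) + (-0.4)·(-0.4) + (1.6)·(1.6) + (-1.4)·(-1.4)) / 4 = 17.2/4 = 4.3
  S = [[8.8, 2.2],
 [2.2, 4.3]].

Step 3 — invert S. det(S) = 8.8·4.3 - (2.2)² = 33.
  S^{-1} = (1/det) · [[d, -b], [-b, a]] = [[0.1303, -0.0667],
 [-0.0667, 0.2667]].

Step 4 — quadratic form (x̄ - mu_0)^T · S^{-1} · (x̄ - mu_0):
  S^{-1} · (x̄ - mu_0) = (-0.3424, 0.7333),
  (x̄ - mu_0)^T · [...] = (-1.4)·(-0.3424) + (2.4)·(0.7333) = 2.2394.

Step 5 — scale by n: T² = 5 · 2.2394 = 11.197.

T² ≈ 11.197


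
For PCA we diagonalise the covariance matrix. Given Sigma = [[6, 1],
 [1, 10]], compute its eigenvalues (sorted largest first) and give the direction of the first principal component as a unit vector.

Step 1 — characteristic polynomial of 2×2 Sigma:
  det(Sigma - λI) = λ² - trace · λ + det = 0.
  trace = 6 + 10 = 16, det = 6·10 - (1)² = 59.
Step 2 — discriminant:
  Δ = trace² - 4·det = 256 - 236 = 20.
Step 3 — eigenvalues:
  λ = (trace ± √Δ)/2 = (16 ± 4.4721)/2,
  λ_1 = 10.2361,  λ_2 = 5.7639.

Step 4 — unit eigenvector for λ_1: solve (Sigma - λ_1 I)v = 0. First row:
  (6 - 10.2361)·v_x + (1)·v_y = 0, i.e. (-4.2361)·v_x + (1)·v_y = 0,
  so v ∝ (b, λ_1 - a) = (1, 4.2361) = u.
  ||u|| = √((1)² + (4.2361)²) = √(18.9443) ≈ 4.3525,
  v_1 = u/||u|| ≈ (0.2298, 0.9732) (||v_1|| = 1).

λ_1 = 10.2361,  λ_2 = 5.7639;  v_1 ≈ (0.2298, 0.9732)


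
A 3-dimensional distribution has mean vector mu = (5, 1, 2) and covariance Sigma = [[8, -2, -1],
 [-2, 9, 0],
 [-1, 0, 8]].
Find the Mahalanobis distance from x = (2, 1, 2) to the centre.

Step 1 — centre the observation: (x - mu) = (-3, 0, 0).

Step 2 — invert Sigma (cofactor / det for 3×3, or solve directly):
  Sigma^{-1} = [[0.1346, 0.0299, 0.0168],
 [0.0299, 0.1178, 0.0037],
 [0.0168, 0.0037, 0.1271]].

Step 3 — form the quadratic (x - mu)^T · Sigma^{-1} · (x - mu):
  Sigma^{-1} · (x - mu) = (-0.4037, -0.0897, -0.0505).
  (x - mu)^T · [Sigma^{-1} · (x - mu)] = (-3)·(-0.4037) + (0)·(-0.0897) + (0)·(-0.0505) = 1.2112.

Step 4 — take square root: d = √(1.2112) ≈ 1.1006.

d(x, mu) = √(1.2112) ≈ 1.1006


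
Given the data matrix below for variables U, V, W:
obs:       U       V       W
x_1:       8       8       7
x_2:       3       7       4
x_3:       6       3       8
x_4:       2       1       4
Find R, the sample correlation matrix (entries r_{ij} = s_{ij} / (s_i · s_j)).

Step 1 — column means:
  mean(U) = (8 + 3 + 6 + 2) / 4 = 19/4 = 4.75
  mean(V) = (8 + 7 + 3 + 1) / 4 = 19/4 = 4.75
  mean(W) = (7 + 4 + 8 + 4) / 4 = 23/4 = 5.75

Step 2 — sample variances and covariances s[i,j] = (1/(n-1)) · Σ_k (x_{k,i} - mean_i) · (x_{k,j} - mean_j), with n-1 = 3:
  s[U,U] = ((3.25)·(3.25) + (-1.75)·(-1.75) + (1.25)·(1.25) + (-2.75)·(-2.75)) / 3 = 22.75/3 = 7.5833
  s[U,V] = ((3.25)·(3.25) + (-1.75)·(2.25) + (1.25)·(-1.75) + (-2.75)·(-3.75)) / 3 = 14.75/3 = 4.9167
  s[U,W] = ((3.25)·(1.25) + (-1.75)·(-1.75) + (1.25)·(2.25) + (-2.75)·(-1.75)) / 3 = 14.75/3 = 4.9167
  s[V,V] = ((3.25)·(3.25) + (2.25)·(2.25) + (-1.75)·(-1.75) + (-3.75)·(-3.75)) / 3 = 32.75/3 = 10.9167
  s[V,W] = ((3.25)·(1.25) + (2.25)·(-1.75) + (-1.75)·(2.25) + (-3.75)·(-1.75)) / 3 = 2.75/3 = 0.9167
  s[W,W] = ((1.25)·(1.25) + (-1.75)·(-1.75) + (2.25)·(2.25) + (-1.75)·(-1.75)) / 3 = 12.75/3 = 4.25
  Sample standard deviations s_i = √(s[i,i]):
  s(U) = √(7.5833) = 2.7538
  s(V) = √(10.9167) = 3.304
  s(W) = √(4.25) = 2.0616

Step 3 — r_{ij} = s_{ij} / (s_i · s_j):
  r[U,U] = 1 (diagonal).
  r[U,V] = 4.9167 / (2.7538 · 3.304) = 4.9167 / 9.0986 = 0.5404
  r[U,W] = 4.9167 / (2.7538 · 2.0616) = 4.9167 / 5.6771 = 0.8661
  r[V,V] = 1 (diagonal).
  r[V,W] = 0.9167 / (3.304 · 2.0616) = 0.9167 / 6.8114 = 0.1346
  r[W,W] = 1 (diagonal).

R is symmetric with unit diagonal. Assembling:

R = [[1, 0.5404, 0.8661],
 [0.5404, 1, 0.1346],
 [0.8661, 0.1346, 1]]


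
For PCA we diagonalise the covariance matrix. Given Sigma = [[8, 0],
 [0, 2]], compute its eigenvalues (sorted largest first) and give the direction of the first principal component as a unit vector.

Step 1 — characteristic polynomial of 2×2 Sigma:
  det(Sigma - λI) = λ² - trace · λ + det = 0.
  trace = 8 + 2 = 10, det = 8·2 - (0)² = 16.
Step 2 — discriminant:
  Δ = trace² - 4·det = 100 - 64 = 36.
Step 3 — eigenvalues:
  λ = (trace ± √Δ)/2 = (10 ± 6)/2,
  λ_1 = 8,  λ_2 = 2.

Step 4 — unit eigenvector for λ_1: Sigma is diagonal, so its eigenvectors are the coordinate axes. λ_1 = 8 is the diagonal entry on the first coordinate axis, hence
  v_1 = (1, 0) (||v_1|| = 1).

λ_1 = 8,  λ_2 = 2;  v_1 ≈ (1, 0)


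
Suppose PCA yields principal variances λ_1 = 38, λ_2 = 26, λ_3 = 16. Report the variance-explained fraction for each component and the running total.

Step 1 — total variance = trace(Sigma) = Σ λ_i = 38 + 26 + 16 = 80.

Step 2 — fraction explained by component i = λ_i / Σ λ:
  PC1: 38/80 = 0.475
  PC2: 26/80 = 0.325
  PC3: 16/80 = 0.2

Step 3 — cumulative fraction after k components = (λ_1 + ... + λ_k) / Σ λ:
  k = 1: 38/80 = 0.475
  k = 2: (38 + 26)/80 = 64/80 = 0.8
  k = 3: (38 + 26 + 16)/80 = 80/80 = 1

Summary (fraction, with percent):

explained: PC1 0.475 (47.5%), PC2 0.325 (32.5%), PC3 0.2 (20%);  cumulative: 0.475, 0.8, 1


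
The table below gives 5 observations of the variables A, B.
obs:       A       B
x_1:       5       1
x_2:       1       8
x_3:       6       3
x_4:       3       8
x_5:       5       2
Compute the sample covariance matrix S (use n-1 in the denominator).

Step 1 — column means:
  mean(A) = (5 + 1 + 6 + 3 + 5) / 5 = 20/5 = 4
  mean(B) = (1 + 8 + 3 + 8 + 2) / 5 = 22/5 = 4.4

Step 2 — sample covariance S[i,j] = (1/(n-1)) · Σ_k (x_{k,i} - mean_i) · (x_{k,j} - mean_j), with n-1 = 4.
  S[A,A] = ((1)·(1) + (-3)·(-3) + (2)·(2) + (-1)·(-1) + (1)·(1)) / 4 = 16/4 = 4
  S[A,B] = ((1)·(-3.4) + (-3)·(3.6) + (2)·(-1.4) + (-1)·(3.6) + (1)·(-2.4)) / 4 = -23/4 = -5.75
  S[B,B] = ((-3.4)·(-3.4) + (3.6)·(3.6) + (-1.4)·(-1.4) + (3.6)·(3.6) + (-2.4)·(-2.4)) / 4 = 45.2/4 = 11.3

S is symmetric (S[j,i] = S[i,j]). Assembling:

S = [[4, -5.75],
 [-5.75, 11.3]]


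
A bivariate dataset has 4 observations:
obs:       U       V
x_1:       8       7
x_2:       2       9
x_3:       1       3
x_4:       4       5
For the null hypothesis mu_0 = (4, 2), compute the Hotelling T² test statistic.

Step 1 — sample mean vector:
  mean(U) = (8 + 2 + 1 + 4) / 4 = 15/4 = 3.75
  mean(V) = (7 + 9 + 3 + 5) / 4 = 24/4 = 6
  x̄ = (3.75, 6),  deviation x̄ - mu_0 = (3.75, 6) - (4, 2) = (-0.25, 4).

Step 2 — sample covariance matrix, S[i,j] = (1/(n-1)) · Σ_k (x_{k,i} - mean_i) · (x_{k,j} - mean_j), divisor n-1 = 3:
  S[U,U] = ((4.25)·(4.25) + (-1.75)·(-1.75) + (-2.75)·(-2.75) + (0.25)·(0.25)) / 3 = 28.75/3 = 9.5833
  S[U,V] = ((4.25)·(1) + (-1.75)·(3) + (-2.75)·(-3) + (0.25)·(-1)) / 3 = 7/3 = 2.3333
  S[V,V] = ((1)·(1) + (3)·(3) + (-3)·(-3) + (-1)·(-1)) / 3 = 20/3 = 6.6667
  S = [[9.5833, 2.3333],
 [2.3333, 6.6667]].

Step 3 — invert S. det(S) = 9.5833·6.6667 - (2.3333)² = 58.4444.
  S^{-1} = (1/det) · [[d, -b], [-b, a]] = [[0.1141, -0.0399],
 [-0.0399, 0.164]].

Step 4 — quadratic form (x̄ - mu_0)^T · S^{-1} · (x̄ - mu_0):
  S^{-1} · (x̄ - mu_0) = (-0.1882, 0.6659),
  (x̄ - mu_0)^T · [...] = (-0.25)·(-0.1882) + (4)·(0.6659) = 2.7106.

Step 5 — scale by n: T² = 4 · 2.7106 = 10.8422.

T² ≈ 10.8422


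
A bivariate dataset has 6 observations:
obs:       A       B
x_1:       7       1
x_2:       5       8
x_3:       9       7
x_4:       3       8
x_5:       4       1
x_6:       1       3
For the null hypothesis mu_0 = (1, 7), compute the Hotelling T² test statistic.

Step 1 — sample mean vector:
  mean(A) = (7 + 5 + 9 + 3 + 4 + 1) / 6 = 29/6 = 4.8333
  mean(B) = (1 + 8 + 7 + 8 + 1 + 3) / 6 = 28/6 = 4.6667
  x̄ = (4.8333, 4.6667),  deviation x̄ - mu_0 = (4.8333, 4.6667) - (1, 7) = (3.8333, -2.3333).

Step 2 — sample covariance matrix, S[i,j] = (1/(n-1)) · Σ_k (x_{k,i} - mean_i) · (x_{k,j} - mean_j), divisor n-1 = 5:
  S[A,A] = ((2.1667)·(2.1667) + (0.1667)·(0.1667) + (4.1667)·(4.1667) + (-1.8333)·(-1.8333) + (-0.8333)·(-0.8333) + (-3.8333)·(-3.8333)) / 5 = 40.8333/5 = 8.1667
  S[A,B] = ((2.1667)·(-3.6667) + (0.1667)·(3.3333) + (4.1667)·(2.3333) + (-1.8333)·(3.3333) + (-0.8333)·(-3.6667) + (-3.8333)·(-1.6667)) / 5 = 5.6667/5 = 1.1333
  S[B,B] = ((-3.6667)·(-3.6667) + (3.3333)·(3.3333) + (2.3333)·(2.3333) + (3.3333)·(3.3333) + (-3.6667)·(-3.6667) + (-1.6667)·(-1.6667)) / 5 = 57.3333/5 = 11.4667
  S = [[8.1667, 1.1333],
 [1.1333, 11.4667]].

Step 3 — invert S. det(S) = 8.1667·11.4667 - (1.1333)² = 92.36.
  S^{-1} = (1/det) · [[d, -b], [-b, a]] = [[0.1242, -0.0123],
 [-0.0123, 0.0884]].

Step 4 — quadratic form (x̄ - mu_0)^T · S^{-1} · (x̄ - mu_0):
  S^{-1} · (x̄ - mu_0) = (0.5045, -0.2534),
  (x̄ - mu_0)^T · [...] = (3.8333)·(0.5045) + (-2.3333)·(-0.2534) = 2.5253.

Step 5 — scale by n: T² = 6 · 2.5253 = 15.1516.

T² ≈ 15.1516


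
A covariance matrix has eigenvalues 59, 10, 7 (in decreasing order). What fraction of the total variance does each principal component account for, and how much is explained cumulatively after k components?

Step 1 — total variance = trace(Sigma) = Σ λ_i = 59 + 10 + 7 = 76.

Step 2 — fraction explained by component i = λ_i / Σ λ:
  PC1: 59/76 = 0.7763
  PC2: 10/76 = 0.1316
  PC3: 7/76 = 0.0921

Step 3 — cumulative fraction after k components = (λ_1 + ... + λ_k) / Σ λ:
  k = 1: 59/76 = 0.7763
  k = 2: (59 + 10)/76 = 69/76 = 0.9079
  k = 3: (59 + 10 + 7)/76 = 76/76 = 1

Summary (fraction, with percent):

explained: PC1 0.7763 (77.63%), PC2 0.1316 (13.16%), PC3 0.0921 (9.21%);  cumulative: 0.7763, 0.9079, 1


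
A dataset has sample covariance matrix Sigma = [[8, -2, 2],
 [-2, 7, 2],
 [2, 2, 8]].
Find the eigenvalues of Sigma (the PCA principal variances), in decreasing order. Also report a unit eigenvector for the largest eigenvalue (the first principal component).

Step 1 — characteristic polynomial p(λ) = det(λI - Sigma) = λ³ - tr·λ² + c_1·λ - det, where tr = trace, c_1 = sum of the principal 2×2 minors, det = det(Sigma):
  tr = 8 + 7 + 8 = 23,
  c_1 = (8·7 - (-2)²) + (8·8 - (2)²) + (7·8 - (2)²) = 52 + 60 + 52 = 164,
  det = 8·(7·8 - (2)²) - (-2)·((-2)·8 - (2)·(2)) + (2)·((-2)·(2) - 7·(2)) = 8·(52) - (-2)·(-20) + (2)·(-18) = 340.
  So p(λ) = λ³ - 23λ² + 164λ - 340.
Step 2 — look for an integer root (rational root theorem: any rational root is an integer divisor of 340). Testing λ = 10:
  p(10) = 1000 - 2300 + 1640 - 340 = 0  ✓
  Dividing out (λ - 10): p(λ) = (λ - 10)(λ² - 13λ + 34).
Step 3 — remaining eigenvalues from the quadratic λ² - 13λ + 34 = 0:
  Δ = 13² - 4·34 = 169 - 136 = 33,  λ = (13 ± √33)/2 = (13 ± 5.7446)/2 ≈ 9.3723 or 3.6277.
  Sorted: λ_1 = 10,  λ_2 = 9.3723,  λ_3 = 3.6277  (check: sum = 23 = tr ✓).

Step 4 — unit eigenvector for λ_1 = 10: v spans the null space of (Sigma - λ_1 I), whose rows are
  r_1 = (-2, -2, 2),  r_2 = (-2, -3, 2),  r_3 = (2, 2, -2).
  v is orthogonal to every row, so take v ∝ r_1 × r_2 = ((-2)·(2) - (2)·(-3), (2)·(-2) - (-2)·(2), (-2)·(-3) - (-2)·(-2)) = (2, 0, 2).
  Rescale (divide by 2): u = (1, 0, 1).
  ||u|| = √((1)² + (0)² + (1)²) = √(2) ≈ 1.4142,  v_1 = u/||u|| ≈ (0.7071, 0, 0.7071) (||v_1|| = 1).

λ_1 = 10,  λ_2 = 9.3723,  λ_3 = 3.6277;  v_1 ≈ (0.7071, 0, 0.7071)


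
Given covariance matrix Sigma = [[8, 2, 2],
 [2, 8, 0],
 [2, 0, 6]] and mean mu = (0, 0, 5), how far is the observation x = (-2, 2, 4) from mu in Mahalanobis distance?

Step 1 — centre the observation: (x - mu) = (-2, 2, -1).

Step 2 — invert Sigma (cofactor / det for 3×3, or solve directly):
  Sigma^{-1} = [[0.1463, -0.0366, -0.0488],
 [-0.0366, 0.1341, 0.0122],
 [-0.0488, 0.0122, 0.1829]].

Step 3 — form the quadratic (x - mu)^T · Sigma^{-1} · (x - mu):
  Sigma^{-1} · (x - mu) = (-0.3171, 0.3293, -0.061).
  (x - mu)^T · [Sigma^{-1} · (x - mu)] = (-2)·(-0.3171) + (2)·(0.3293) + (-1)·(-0.061) = 1.3537.

Step 4 — take square root: d = √(1.3537) ≈ 1.1635.

d(x, mu) = √(1.3537) ≈ 1.1635


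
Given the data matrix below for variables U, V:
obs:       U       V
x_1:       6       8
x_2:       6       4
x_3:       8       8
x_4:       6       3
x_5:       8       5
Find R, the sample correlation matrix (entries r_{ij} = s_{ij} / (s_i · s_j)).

Step 1 — column means:
  mean(U) = (6 + 6 + 8 + 6 + 8) / 5 = 34/5 = 6.8
  mean(V) = (8 + 4 + 8 + 3 + 5) / 5 = 28/5 = 5.6

Step 2 — sample variances and covariances s[i,j] = (1/(n-1)) · Σ_k (x_{k,i} - mean_i) · (x_{k,j} - mean_j), with n-1 = 4:
  s[U,U] = ((-0.8)·(-0.8) + (-0.8)·(-0.8) + (1.2)·(1.2) + (-0.8)·(-0.8) + (1.2)·(1.2)) / 4 = 4.8/4 = 1.2
  s[U,V] = ((-0.8)·(2.4) + (-0.8)·(-1.6) + (1.2)·(2.4) + (-0.8)·(-2.6) + (1.2)·(-0.6)) / 4 = 3.6/4 = 0.9
  s[V,V] = ((2.4)·(2.4) + (-1.6)·(-1.6) + (2.4)·(2.4) + (-2.6)·(-2.6) + (-0.6)·(-0.6)) / 4 = 21.2/4 = 5.3
  Sample standard deviations s_i = √(s[i,i]):
  s(U) = √(1.2) = 1.0954
  s(V) = √(5.3) = 2.3022

Step 3 — r_{ij} = s_{ij} / (s_i · s_j):
  r[U,U] = 1 (diagonal).
  r[U,V] = 0.9 / (1.0954 · 2.3022) = 0.9 / 2.5219 = 0.3569
  r[V,V] = 1 (diagonal).

R is symmetric with unit diagonal. Assembling:

R = [[1, 0.3569],
 [0.3569, 1]]


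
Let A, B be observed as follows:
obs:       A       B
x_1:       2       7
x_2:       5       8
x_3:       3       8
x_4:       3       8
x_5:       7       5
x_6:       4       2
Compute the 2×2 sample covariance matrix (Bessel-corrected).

Step 1 — column means:
  mean(A) = (2 + 5 + 3 + 3 + 7 + 4) / 6 = 24/6 = 4
  mean(B) = (7 + 8 + 8 + 8 + 5 + 2) / 6 = 38/6 = 6.3333

Step 2 — sample covariance S[i,j] = (1/(n-1)) · Σ_k (x_{k,i} - mean_i) · (x_{k,j} - mean_j), with n-1 = 5.
  S[A,A] = ((-2)·(-2) + (1)·(1) + (-1)·(-1) + (-1)·(-1) + (3)·(3) + (0)·(0)) / 5 = 16/5 = 3.2
  S[A,B] = ((-2)·(0.6667) + (1)·(1.6667) + (-1)·(1.6667) + (-1)·(1.6667) + (3)·(-1.3333) + (0)·(-4.3333)) / 5 = -7/5 = -1.4
  S[B,B] = ((0.6667)·(0.6667) + (1.6667)·(1.6667) + (1.6667)·(1.6667) + (1.6667)·(1.6667) + (-1.3333)·(-1.3333) + (-4.3333)·(-4.3333)) / 5 = 29.3333/5 = 5.8667

S is symmetric (S[j,i] = S[i,j]). Assembling:

S = [[3.2, -1.4],
 [-1.4, 5.8667]]


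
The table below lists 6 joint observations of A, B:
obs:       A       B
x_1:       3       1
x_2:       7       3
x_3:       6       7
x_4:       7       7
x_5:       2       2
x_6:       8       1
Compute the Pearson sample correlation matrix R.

Step 1 — column means:
  mean(A) = (3 + 7 + 6 + 7 + 2 + 8) / 6 = 33/6 = 5.5
  mean(B) = (1 + 3 + 7 + 7 + 2 + 1) / 6 = 21/6 = 3.5

Step 2 — sample variances and covariances s[i,j] = (1/(n-1)) · Σ_k (x_{k,i} - mean_i) · (x_{k,j} - mean_j), with n-1 = 5:
  s[A,A] = ((-2.5)·(-2.5) + (1.5)·(1.5) + (0.5)·(0.5) + (1.5)·(1.5) + (-3.5)·(-3.5) + (2.5)·(2.5)) / 5 = 29.5/5 = 5.9
  s[A,B] = ((-2.5)·(-2.5) + (1.5)·(-0.5) + (0.5)·(3.5) + (1.5)·(3.5) + (-3.5)·(-1.5) + (2.5)·(-2.5)) / 5 = 11.5/5 = 2.3
  s[B,B] = ((-2.5)·(-2.5) + (-0.5)·(-0.5) + (3.5)·(3.5) + (3.5)·(3.5) + (-1.5)·(-1.5) + (-2.5)·(-2.5)) / 5 = 39.5/5 = 7.9
  Sample standard deviations s_i = √(s[i,i]):
  s(A) = √(5.9) = 2.429
  s(B) = √(7.9) = 2.8107

Step 3 — r_{ij} = s_{ij} / (s_i · s_j):
  r[A,A] = 1 (diagonal).
  r[A,B] = 2.3 / (2.429 · 2.8107) = 2.3 / 6.8272 = 0.3369
  r[B,B] = 1 (diagonal).

R is symmetric with unit diagonal. Assembling:

R = [[1, 0.3369],
 [0.3369, 1]]


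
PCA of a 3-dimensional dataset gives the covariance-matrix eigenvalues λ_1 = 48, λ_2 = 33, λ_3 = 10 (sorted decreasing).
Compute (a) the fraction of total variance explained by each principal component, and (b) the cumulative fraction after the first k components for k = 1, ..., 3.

Step 1 — total variance = trace(Sigma) = Σ λ_i = 48 + 33 + 10 = 91.

Step 2 — fraction explained by component i = λ_i / Σ λ:
  PC1: 48/91 = 0.5275
  PC2: 33/91 = 0.3626
  PC3: 10/91 = 0.1099

Step 3 — cumulative fraction after k components = (λ_1 + ... + λ_k) / Σ λ:
  k = 1: 48/91 = 0.5275
  k = 2: (48 + 33)/91 = 81/91 = 0.8901
  k = 3: (48 + 33 + 10)/91 = 91/91 = 1

Summary (fraction, with percent):

explained: PC1 0.5275 (52.75%), PC2 0.3626 (36.26%), PC3 0.1099 (10.99%);  cumulative: 0.5275, 0.8901, 1


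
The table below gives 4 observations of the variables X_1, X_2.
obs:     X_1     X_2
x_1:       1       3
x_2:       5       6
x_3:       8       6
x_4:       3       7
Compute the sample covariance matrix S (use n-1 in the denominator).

Step 1 — column means:
  mean(X_1) = (1 + 5 + 8 + 3) / 4 = 17/4 = 4.25
  mean(X_2) = (3 + 6 + 6 + 7) / 4 = 22/4 = 5.5

Step 2 — sample covariance S[i,j] = (1/(n-1)) · Σ_k (x_{k,i} - mean_i) · (x_{k,j} - mean_j), with n-1 = 3.
  S[X_1,X_1] = ((-3.25)·(-3.25) + (0.75)·(0.75) + (3.75)·(3.75) + (-1.25)·(-1.25)) / 3 = 26.75/3 = 8.9167
  S[X_1,X_2] = ((-3.25)·(-2.5) + (0.75)·(0.5) + (3.75)·(0.5) + (-1.25)·(1.5)) / 3 = 8.5/3 = 2.8333
  S[X_2,X_2] = ((-2.5)·(-2.5) + (0.5)·(0.5) + (0.5)·(0.5) + (1.5)·(1.5)) / 3 = 9/3 = 3

S is symmetric (S[j,i] = S[i,j]). Assembling:

S = [[8.9167, 2.8333],
 [2.8333, 3]]


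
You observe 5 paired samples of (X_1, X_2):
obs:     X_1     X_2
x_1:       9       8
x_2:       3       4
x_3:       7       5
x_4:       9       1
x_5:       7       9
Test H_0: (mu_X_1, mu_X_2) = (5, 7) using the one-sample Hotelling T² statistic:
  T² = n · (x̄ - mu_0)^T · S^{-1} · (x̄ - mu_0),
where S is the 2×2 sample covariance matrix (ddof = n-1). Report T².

Step 1 — sample mean vector:
  mean(X_1) = (9 + 3 + 7 + 9 + 7) / 5 = 35/5 = 7
  mean(X_2) = (8 + 4 + 5 + 1 + 9) / 5 = 27/5 = 5.4
  x̄ = (7, 5.4),  deviation x̄ - mu_0 = (7, 5.4) - (5, 7) = (2, -1.6).

Step 2 — sample covariance matrix, S[i,j] = (1/(n-1)) · Σ_k (x_{k,i} - mean_i) · (x_{k,j} - mean_j), divisor n-1 = 4:
  S[X_1,X_1] = ((2)·(2) + (-4)·(-4) + (0)·(0) + (2)·(2) + (0)·(0)) / 4 = 24/4 = 6
  S[X_1,X_2] = ((2)·(2.6) + (-4)·(-1.4) + (0)·(-0.4) + (2)·(-4.4) + (0)·(3.6)) / 4 = 2/4 = 0.5
  S[X_2,X_2] = ((2.6)·(2.6) + (-1.4)·(-1.4) + (-0.4)·(-0.4) + (-4.4)·(-4.4) + (3.6)·(3.6)) / 4 = 41.2/4 = 10.3
  S = [[6, 0.5],
 [0.5, 10.3]].

Step 3 — invert S. det(S) = 6·10.3 - (0.5)² = 61.55.
  S^{-1} = (1/det) · [[d, -b], [-b, a]] = [[0.1673, -0.0081],
 [-0.0081, 0.0975]].

Step 4 — quadratic form (x̄ - mu_0)^T · S^{-1} · (x̄ - mu_0):
  S^{-1} · (x̄ - mu_0) = (0.3477, -0.1722),
  (x̄ - mu_0)^T · [...] = (2)·(0.3477) + (-1.6)·(-0.1722) = 0.9709.

Step 5 — scale by n: T² = 5 · 0.9709 = 4.8546.

T² ≈ 4.8546


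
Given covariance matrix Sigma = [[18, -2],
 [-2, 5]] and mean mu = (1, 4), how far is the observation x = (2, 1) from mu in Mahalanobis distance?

Step 1 — centre the observation: (x - mu) = (1, -3).

Step 2 — invert Sigma. det(Sigma) = 18·5 - (-2)² = 86.
  Sigma^{-1} = (1/det) · [[d, -b], [-b, a]] = [[0.0581, 0.0233],
 [0.0233, 0.2093]].

Step 3 — form the quadratic (x - mu)^T · Sigma^{-1} · (x - mu):
  Sigma^{-1} · (x - mu) = (-0.0116, -0.6047).
  (x - mu)^T · [Sigma^{-1} · (x - mu)] = (1)·(-0.0116) + (-3)·(-0.6047) = 1.8023.

Step 4 — take square root: d = √(1.8023) ≈ 1.3425.

d(x, mu) = √(1.8023) ≈ 1.3425


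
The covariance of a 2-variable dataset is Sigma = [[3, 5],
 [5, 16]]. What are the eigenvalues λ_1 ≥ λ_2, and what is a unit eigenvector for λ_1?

Step 1 — characteristic polynomial of 2×2 Sigma:
  det(Sigma - λI) = λ² - trace · λ + det = 0.
  trace = 3 + 16 = 19, det = 3·16 - (5)² = 23.
Step 2 — discriminant:
  Δ = trace² - 4·det = 361 - 92 = 269.
Step 3 — eigenvalues:
  λ = (trace ± √Δ)/2 = (19 ± 16.4012)/2,
  λ_1 = 17.7006,  λ_2 = 1.2994.

Step 4 — unit eigenvector for λ_1: solve (Sigma - λ_1 I)v = 0. First row:
  (3 - 17.7006)·v_x + (5)·v_y = 0, i.e. (-14.7006)·v_x + (5)·v_y = 0,
  so v ∝ (b, λ_1 - a) = (5, 14.7006) = u.
  ||u|| = √((5)² + (14.7006)²) = √(241.1079) ≈ 15.5277,
  v_1 = u/||u|| ≈ (0.322, 0.9467) (||v_1|| = 1).

λ_1 = 17.7006,  λ_2 = 1.2994;  v_1 ≈ (0.322, 0.9467)


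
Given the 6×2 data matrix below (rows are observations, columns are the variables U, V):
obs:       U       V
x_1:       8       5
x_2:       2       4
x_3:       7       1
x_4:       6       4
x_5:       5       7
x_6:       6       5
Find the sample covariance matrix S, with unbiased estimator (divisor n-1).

Step 1 — column means:
  mean(U) = (8 + 2 + 7 + 6 + 5 + 6) / 6 = 34/6 = 5.6667
  mean(V) = (5 + 4 + 1 + 4 + 7 + 5) / 6 = 26/6 = 4.3333

Step 2 — sample covariance S[i,j] = (1/(n-1)) · Σ_k (x_{k,i} - mean_i) · (x_{k,j} - mean_j), with n-1 = 5.
  S[U,U] = ((2.3333)·(2.3333) + (-3.6667)·(-3.6667) + (1.3333)·(1.3333) + (0.3333)·(0.3333) + (-0.6667)·(-0.6667) + (0.3333)·(0.3333)) / 5 = 21.3333/5 = 4.2667
  S[U,V] = ((2.3333)·(0.6667) + (-3.6667)·(-0.3333) + (1.3333)·(-3.3333) + (0.3333)·(-0.3333) + (-0.6667)·(2.6667) + (0.3333)·(0.6667)) / 5 = -3.3333/5 = -0.6667
  S[V,V] = ((0.6667)·(0.6667) + (-0.3333)·(-0.3333) + (-3.3333)·(-3.3333) + (-0.3333)·(-0.3333) + (2.6667)·(2.6667) + (0.6667)·(0.6667)) / 5 = 19.3333/5 = 3.8667

S is symmetric (S[j,i] = S[i,j]). Assembling:

S = [[4.2667, -0.6667],
 [-0.6667, 3.8667]]


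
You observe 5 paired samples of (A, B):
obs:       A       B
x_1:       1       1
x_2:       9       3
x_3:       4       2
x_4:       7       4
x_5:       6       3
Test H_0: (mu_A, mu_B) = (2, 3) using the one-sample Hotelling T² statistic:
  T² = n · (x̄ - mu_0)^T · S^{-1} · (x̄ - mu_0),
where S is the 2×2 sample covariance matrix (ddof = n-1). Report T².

Step 1 — sample mean vector:
  mean(A) = (1 + 9 + 4 + 7 + 6) / 5 = 27/5 = 5.4
  mean(B) = (1 + 3 + 2 + 4 + 3) / 5 = 13/5 = 2.6
  x̄ = (5.4, 2.6),  deviation x̄ - mu_0 = (5.4, 2.6) - (2, 3) = (3.4, -0.4).

Step 2 — sample covariance matrix, S[i,j] = (1/(n-1)) · Σ_k (x_{k,i} - mean_i) · (x_{k,j} - mean_j), divisor n-1 = 4:
  S[A,A] = ((-4.4)·(-4.4) + (3.6)·(3.6) + (-1.4)·(-1.4) + (1.6)·(1.6) + (0.6)·(0.6)) / 4 = 37.2/4 = 9.3
  S[A,B] = ((-4.4)·(-1.6) + (3.6)·(0.4) + (-1.4)·(-0.6) + (1.6)·(1.4) + (0.6)·(0.4)) / 4 = 11.8/4 = 2.95
  S[B,B] = ((-1.6)·(-1.6) + (0.4)·(0.4) + (-0.6)·(-0.6) + (1.4)·(1.4) + (0.4)·(0.4)) / 4 = 5.2/4 = 1.3
  S = [[9.3, 2.95],
 [2.95, 1.3]].

Step 3 — invert S. det(S) = 9.3·1.3 - (2.95)² = 3.3875.
  S^{-1} = (1/det) · [[d, -b], [-b, a]] = [[0.3838, -0.8708],
 [-0.8708, 2.7454]].

Step 4 — quadratic form (x̄ - mu_0)^T · S^{-1} · (x̄ - mu_0):
  S^{-1} · (x̄ - mu_0) = (1.6531, -4.059),
  (x̄ - mu_0)^T · [...] = (3.4)·(1.6531) + (-0.4)·(-4.059) = 7.2443.

Step 5 — scale by n: T² = 5 · 7.2443 = 36.2214.

T² ≈ 36.2214


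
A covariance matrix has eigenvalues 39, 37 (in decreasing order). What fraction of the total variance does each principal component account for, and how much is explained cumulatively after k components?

Step 1 — total variance = trace(Sigma) = Σ λ_i = 39 + 37 = 76.

Step 2 — fraction explained by component i = λ_i / Σ λ:
  PC1: 39/76 = 0.5132
  PC2: 37/76 = 0.4868

Step 3 — cumulative fraction after k components = (λ_1 + ... + λ_k) / Σ λ:
  k = 1: 39/76 = 0.5132
  k = 2: (39 + 37)/76 = 76/76 = 1

Summary (fraction, with percent):

explained: PC1 0.5132 (51.32%), PC2 0.4868 (48.68%);  cumulative: 0.5132, 1


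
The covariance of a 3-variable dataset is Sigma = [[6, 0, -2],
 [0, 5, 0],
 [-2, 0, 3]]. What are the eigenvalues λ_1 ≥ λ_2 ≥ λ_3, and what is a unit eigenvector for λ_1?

Step 1 — characteristic polynomial p(λ) = det(λI - Sigma) = λ³ - tr·λ² + c_1·λ - det, where tr = trace, c_1 = sum of the principal 2×2 minors, det = det(Sigma):
  tr = 6 + 5 + 3 = 14,
  c_1 = (6·5 - (0)²) + (6·3 - (-2)²) + (5·3 - (0)²) = 30 + 14 + 15 = 59,
  det = 6·(5·3 - (0)²) - (0)·((0)·3 - (0)·(-2)) + (-2)·((0)·(0) - 5·(-2)) = 6·(15) - (0)·(0) + (-2)·(10) = 70.
  So p(λ) = λ³ - 14λ² + 59λ - 70.
Step 2 — look for an integer root (rational root theorem: any rational root is an integer divisor of 70). Testing λ = 2:
  p(2) = 8 - 56 + 118 - 70 = 0  ✓
  Dividing out (λ - 2): p(λ) = (λ - 2)(λ² - 12λ + 35).
Step 3 — remaining eigenvalues from the quadratic λ² - 12λ + 35 = 0:
  Δ = 12² - 4·35 = 144 - 140 = 4,  λ = (12 ± √4)/2 = (12 ± 2)/2 = 7 or 5.
  Sorted: λ_1 = 7,  λ_2 = 5,  λ_3 = 2  (check: sum = 14 = tr ✓).

Step 4 — unit eigenvector for λ_1 = 7: v spans the null space of (Sigma - λ_1 I), whose rows are
  r_1 = (-1, 0, -2),  r_2 = (0, -2, 0),  r_3 = (-2, 0, -4).
  v is orthogonal to every row, so take v ∝ r_1 × r_2 = ((0)·(0) - (-2)·(-2), (-2)·(0) - (-1)·(0), (-1)·(-2) - (0)·(0)) = (-4, 0, 2).
  Rescale (divide by 2; multiply by -1 so the first nonzero entry is positive): u = (2, 0, -1).
  ||u|| = √((2)² + (0)² + (-1)²) = √(5) ≈ 2.2361,  v_1 = u/||u|| ≈ (0.8944, 0, -0.4472) (||v_1|| = 1).

λ_1 = 7,  λ_2 = 5,  λ_3 = 2;  v_1 ≈ (0.8944, 0, -0.4472)


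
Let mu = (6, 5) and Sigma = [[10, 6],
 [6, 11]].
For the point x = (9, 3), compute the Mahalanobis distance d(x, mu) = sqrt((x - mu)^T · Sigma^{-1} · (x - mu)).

Step 1 — centre the observation: (x - mu) = (3, -2).

Step 2 — invert Sigma. det(Sigma) = 10·11 - (6)² = 74.
  Sigma^{-1} = (1/det) · [[d, -b], [-b, a]] = [[0.1486, -0.0811],
 [-0.0811, 0.1351]].

Step 3 — form the quadratic (x - mu)^T · Sigma^{-1} · (x - mu):
  Sigma^{-1} · (x - mu) = (0.6081, -0.5135).
  (x - mu)^T · [Sigma^{-1} · (x - mu)] = (3)·(0.6081) + (-2)·(-0.5135) = 2.8514.

Step 4 — take square root: d = √(2.8514) ≈ 1.6886.

d(x, mu) = √(2.8514) ≈ 1.6886


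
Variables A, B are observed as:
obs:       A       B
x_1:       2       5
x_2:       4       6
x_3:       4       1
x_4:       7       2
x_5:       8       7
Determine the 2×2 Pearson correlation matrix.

Step 1 — column means:
  mean(A) = (2 + 4 + 4 + 7 + 8) / 5 = 25/5 = 5
  mean(B) = (5 + 6 + 1 + 2 + 7) / 5 = 21/5 = 4.2

Step 2 — sample variances and covariances s[i,j] = (1/(n-1)) · Σ_k (x_{k,i} - mean_i) · (x_{k,j} - mean_j), with n-1 = 4:
  s[A,A] = ((-3)·(-3) + (-1)·(-1) + (-1)·(-1) + (2)·(2) + (3)·(3)) / 4 = 24/4 = 6
  s[A,B] = ((-3)·(0.8) + (-1)·(1.8) + (-1)·(-3.2) + (2)·(-2.2) + (3)·(2.8)) / 4 = 3/4 = 0.75
  s[B,B] = ((0.8)·(0.8) + (1.8)·(1.8) + (-3.2)·(-3.2) + (-2.2)·(-2.2) + (2.8)·(2.8)) / 4 = 26.8/4 = 6.7
  Sample standard deviations s_i = √(s[i,i]):
  s(A) = √(6) = 2.4495
  s(B) = √(6.7) = 2.5884

Step 3 — r_{ij} = s_{ij} / (s_i · s_j):
  r[A,A] = 1 (diagonal).
  r[A,B] = 0.75 / (2.4495 · 2.5884) = 0.75 / 6.3403 = 0.1183
  r[B,B] = 1 (diagonal).

R is symmetric with unit diagonal. Assembling:

R = [[1, 0.1183],
 [0.1183, 1]]


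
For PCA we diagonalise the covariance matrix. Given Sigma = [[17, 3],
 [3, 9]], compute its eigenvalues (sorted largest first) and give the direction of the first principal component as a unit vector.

Step 1 — characteristic polynomial of 2×2 Sigma:
  det(Sigma - λI) = λ² - trace · λ + det = 0.
  trace = 17 + 9 = 26, det = 17·9 - (3)² = 144.
Step 2 — discriminant:
  Δ = trace² - 4·det = 676 - 576 = 100.
Step 3 — eigenvalues:
  λ = (trace ± √Δ)/2 = (26 ± 10)/2,
  λ_1 = 18,  λ_2 = 8.

Step 4 — unit eigenvector for λ_1: solve (Sigma - λ_1 I)v = 0. First row:
  (17 - 18)·v_x + (3)·v_y = 0, i.e. (-1)·v_x + (3)·v_y = 0,
  so v ∝ (b, λ_1 - a) = (3, 1) = u.
  ||u|| = √((3)² + (1)²) = √(10) ≈ 3.1623,
  v_1 = u/||u|| ≈ (0.9487, 0.3162) (||v_1|| = 1).

λ_1 = 18,  λ_2 = 8;  v_1 ≈ (0.9487, 0.3162)


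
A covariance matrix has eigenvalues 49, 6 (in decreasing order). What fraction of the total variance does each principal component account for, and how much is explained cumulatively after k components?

Step 1 — total variance = trace(Sigma) = Σ λ_i = 49 + 6 = 55.

Step 2 — fraction explained by component i = λ_i / Σ λ:
  PC1: 49/55 = 0.8909
  PC2: 6/55 = 0.1091

Step 3 — cumulative fraction after k components = (λ_1 + ... + λ_k) / Σ λ:
  k = 1: 49/55 = 0.8909
  k = 2: (49 + 6)/55 = 55/55 = 1

Summary (fraction, with percent):

explained: PC1 0.8909 (89.09%), PC2 0.1091 (10.91%);  cumulative: 0.8909, 1


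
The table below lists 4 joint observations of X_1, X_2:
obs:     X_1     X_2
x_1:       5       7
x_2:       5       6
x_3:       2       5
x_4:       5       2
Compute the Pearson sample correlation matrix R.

Step 1 — column means:
  mean(X_1) = (5 + 5 + 2 + 5) / 4 = 17/4 = 4.25
  mean(X_2) = (7 + 6 + 5 + 2) / 4 = 20/4 = 5

Step 2 — sample variances and covariances s[i,j] = (1/(n-1)) · Σ_k (x_{k,i} - mean_i) · (x_{k,j} - mean_j), with n-1 = 3:
  s[X_1,X_1] = ((0.75)·(0.75) + (0.75)·(0.75) + (-2.25)·(-2.25) + (0.75)·(0.75)) / 3 = 6.75/3 = 2.25
  s[X_1,X_2] = ((0.75)·(2) + (0.75)·(1) + (-2.25)·(0) + (0.75)·(-3)) / 3 = 0/3 = 0
  s[X_2,X_2] = ((2)·(2) + (1)·(1) + (0)·(0) + (-3)·(-3)) / 3 = 14/3 = 4.6667
  Sample standard deviations s_i = √(s[i,i]):
  s(X_1) = √(2.25) = 1.5
  s(X_2) = √(4.6667) = 2.1602

Step 3 — r_{ij} = s_{ij} / (s_i · s_j):
  r[X_1,X_1] = 1 (diagonal).
  r[X_1,X_2] = 0 / (1.5 · 2.1602) = 0 / 3.2404 = 0
  r[X_2,X_2] = 1 (diagonal).

R is symmetric with unit diagonal. Assembling:

R = [[1, 0],
 [0, 1]]


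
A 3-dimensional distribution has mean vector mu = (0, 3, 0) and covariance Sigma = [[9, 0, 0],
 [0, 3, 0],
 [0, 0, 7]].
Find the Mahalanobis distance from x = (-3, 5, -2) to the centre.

Step 1 — centre the observation: (x - mu) = (-3, 2, -2).

Step 2 — invert Sigma (cofactor / det for 3×3, or solve directly):
  Sigma^{-1} = [[0.1111, 0, 0],
 [0, 0.3333, 0],
 [0, 0, 0.1429]].

Step 3 — form the quadratic (x - mu)^T · Sigma^{-1} · (x - mu):
  Sigma^{-1} · (x - mu) = (-0.3333, 0.6667, -0.2857).
  (x - mu)^T · [Sigma^{-1} · (x - mu)] = (-3)·(-0.3333) + (2)·(0.6667) + (-2)·(-0.2857) = 2.9048.

Step 4 — take square root: d = √(2.9048) ≈ 1.7043.

d(x, mu) = √(2.9048) ≈ 1.7043


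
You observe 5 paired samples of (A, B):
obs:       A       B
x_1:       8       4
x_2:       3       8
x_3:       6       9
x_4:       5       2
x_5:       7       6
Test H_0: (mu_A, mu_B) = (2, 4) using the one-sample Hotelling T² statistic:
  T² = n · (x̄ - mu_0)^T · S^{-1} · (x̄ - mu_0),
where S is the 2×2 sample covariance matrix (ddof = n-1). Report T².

Step 1 — sample mean vector:
  mean(A) = (8 + 3 + 6 + 5 + 7) / 5 = 29/5 = 5.8
  mean(B) = (4 + 8 + 9 + 2 + 6) / 5 = 29/5 = 5.8
  x̄ = (5.8, 5.8),  deviation x̄ - mu_0 = (5.8, 5.8) - (2, 4) = (3.8, 1.8).

Step 2 — sample covariance matrix, S[i,j] = (1/(n-1)) · Σ_k (x_{k,i} - mean_i) · (x_{k,j} - mean_j), divisor n-1 = 4:
  S[A,A] = ((2.2)·(2.2) + (-2.8)·(-2.8) + (0.2)·(0.2) + (-0.8)·(-0.8) + (1.2)·(1.2)) / 4 = 14.8/4 = 3.7
  S[A,B] = ((2.2)·(-1.8) + (-2.8)·(2.2) + (0.2)·(3.2) + (-0.8)·(-3.8) + (1.2)·(0.2)) / 4 = -6.2/4 = -1.55
  S[B,B] = ((-1.8)·(-1.8) + (2.2)·(2.2) + (3.2)·(3.2) + (-3.8)·(-3.8) + (0.2)·(0.2)) / 4 = 32.8/4 = 8.2
  S = [[3.7, -1.55],
 [-1.55, 8.2]].

Step 3 — invert S. det(S) = 3.7·8.2 - (-1.55)² = 27.9375.
  S^{-1} = (1/det) · [[d, -b], [-b, a]] = [[0.2935, 0.0555],
 [0.0555, 0.1324]].

Step 4 — quadratic form (x̄ - mu_0)^T · S^{-1} · (x̄ - mu_0):
  S^{-1} · (x̄ - mu_0) = (1.2152, 0.4492),
  (x̄ - mu_0)^T · [...] = (3.8)·(1.2152) + (1.8)·(0.4492) = 5.4264.

Step 5 — scale by n: T² = 5 · 5.4264 = 27.132.

T² ≈ 27.132


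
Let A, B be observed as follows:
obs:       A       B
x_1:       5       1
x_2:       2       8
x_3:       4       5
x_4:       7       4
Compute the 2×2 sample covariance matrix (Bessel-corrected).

Step 1 — column means:
  mean(A) = (5 + 2 + 4 + 7) / 4 = 18/4 = 4.5
  mean(B) = (1 + 8 + 5 + 4) / 4 = 18/4 = 4.5

Step 2 — sample covariance S[i,j] = (1/(n-1)) · Σ_k (x_{k,i} - mean_i) · (x_{k,j} - mean_j), with n-1 = 3.
  S[A,A] = ((0.5)·(0.5) + (-2.5)·(-2.5) + (-0.5)·(-0.5) + (2.5)·(2.5)) / 3 = 13/3 = 4.3333
  S[A,B] = ((0.5)·(-3.5) + (-2.5)·(3.5) + (-0.5)·(0.5) + (2.5)·(-0.5)) / 3 = -12/3 = -4
  S[B,B] = ((-3.5)·(-3.5) + (3.5)·(3.5) + (0.5)·(0.5) + (-0.5)·(-0.5)) / 3 = 25/3 = 8.3333

S is symmetric (S[j,i] = S[i,j]). Assembling:

S = [[4.3333, -4],
 [-4, 8.3333]]


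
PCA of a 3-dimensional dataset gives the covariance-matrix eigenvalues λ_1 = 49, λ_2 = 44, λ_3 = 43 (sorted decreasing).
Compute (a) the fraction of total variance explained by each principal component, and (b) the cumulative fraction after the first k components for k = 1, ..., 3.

Step 1 — total variance = trace(Sigma) = Σ λ_i = 49 + 44 + 43 = 136.

Step 2 — fraction explained by component i = λ_i / Σ λ:
  PC1: 49/136 = 0.3603
  PC2: 44/136 = 0.3235
  PC3: 43/136 = 0.3162

Step 3 — cumulative fraction after k components = (λ_1 + ... + λ_k) / Σ λ:
  k = 1: 49/136 = 0.3603
  k = 2: (49 + 44)/136 = 93/136 = 0.6838
  k = 3: (49 + 44 + 43)/136 = 136/136 = 1

Summary (fraction, with percent):

explained: PC1 0.3603 (36.03%), PC2 0.3235 (32.35%), PC3 0.3162 (31.62%);  cumulative: 0.3603, 0.6838, 1


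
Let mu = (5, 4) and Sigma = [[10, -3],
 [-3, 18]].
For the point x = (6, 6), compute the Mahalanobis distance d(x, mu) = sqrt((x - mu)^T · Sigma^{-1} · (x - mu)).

Step 1 — centre the observation: (x - mu) = (1, 2).

Step 2 — invert Sigma. det(Sigma) = 10·18 - (-3)² = 171.
  Sigma^{-1} = (1/det) · [[d, -b], [-b, a]] = [[0.1053, 0.0175],
 [0.0175, 0.0585]].

Step 3 — form the quadratic (x - mu)^T · Sigma^{-1} · (x - mu):
  Sigma^{-1} · (x - mu) = (0.1404, 0.1345).
  (x - mu)^T · [Sigma^{-1} · (x - mu)] = (1)·(0.1404) + (2)·(0.1345) = 0.4094.

Step 4 — take square root: d = √(0.4094) ≈ 0.6398.

d(x, mu) = √(0.4094) ≈ 0.6398


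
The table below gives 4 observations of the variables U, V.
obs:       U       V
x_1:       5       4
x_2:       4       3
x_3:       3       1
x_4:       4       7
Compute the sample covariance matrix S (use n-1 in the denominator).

Step 1 — column means:
  mean(U) = (5 + 4 + 3 + 4) / 4 = 16/4 = 4
  mean(V) = (4 + 3 + 1 + 7) / 4 = 15/4 = 3.75

Step 2 — sample covariance S[i,j] = (1/(n-1)) · Σ_k (x_{k,i} - mean_i) · (x_{k,j} - mean_j), with n-1 = 3.
  S[U,U] = ((1)·(1) + (0)·(0) + (-1)·(-1) + (0)·(0)) / 3 = 2/3 = 0.6667
  S[U,V] = ((1)·(0.25) + (0)·(-0.75) + (-1)·(-2.75) + (0)·(3.25)) / 3 = 3/3 = 1
  S[V,V] = ((0.25)·(0.25) + (-0.75)·(-0.75) + (-2.75)·(-2.75) + (3.25)·(3.25)) / 3 = 18.75/3 = 6.25

S is symmetric (S[j,i] = S[i,j]). Assembling:

S = [[0.6667, 1],
 [1, 6.25]]
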